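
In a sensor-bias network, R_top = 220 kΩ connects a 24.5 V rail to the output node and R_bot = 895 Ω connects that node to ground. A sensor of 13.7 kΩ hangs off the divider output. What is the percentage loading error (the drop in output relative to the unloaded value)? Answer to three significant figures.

The divider's output (Thévenin) resistance is R_top‖R_bot = 891.4 Ω.
Fractional drop under load = R_th/(R_th + R_L) = 891.4 / (891.4 + 13700) = 0.06109.
So the output falls by 6.11 %.

6.11 %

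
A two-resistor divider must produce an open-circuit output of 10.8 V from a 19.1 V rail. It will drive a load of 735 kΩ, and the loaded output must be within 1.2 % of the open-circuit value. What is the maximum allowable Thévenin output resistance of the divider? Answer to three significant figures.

R_th ≤ 8.93 kΩ

Loading drop = R_th/(R_th + R_L) ≤ 0.0120, so R_th ≤ R_L · ε/(1−ε) = 735 kΩ × 0.0120/0.9880 = 8.93 kΩ.
(Any R1, R2 with R2/(R1+R2) = 0.565 and R1‖R2 ≤ 8.93 kΩ will meet the spec.)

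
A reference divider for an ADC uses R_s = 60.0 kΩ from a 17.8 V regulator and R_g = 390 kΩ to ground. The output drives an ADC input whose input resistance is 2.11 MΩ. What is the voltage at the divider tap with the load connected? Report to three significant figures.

The load sits in parallel with R_g: R_g‖R_L = (390 × 2110) / (390 + 2110) = 329.2 kΩ.
V_out = 17.8 × 329.2 / (60.0 + 329.2) = 17.8 × 329.2/389.2 = 15.1 V.

V_out ≈ 15.1 V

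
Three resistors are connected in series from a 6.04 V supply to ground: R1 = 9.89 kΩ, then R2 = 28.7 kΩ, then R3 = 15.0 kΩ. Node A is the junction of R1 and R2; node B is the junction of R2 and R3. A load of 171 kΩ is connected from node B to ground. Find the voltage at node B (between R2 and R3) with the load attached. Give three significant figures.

V ≈ 1.59 V

At node B, R3 is in parallel with the load: R3‖R_L = 13.79 kΩ.
Below node A the resistance is R2 + (R3‖R_L) = 42.49 kΩ, so V_A = 6.04 × 42.49/52.38 = 4.900 V.
Then V_B = V_A × (R3‖R_L)/(R2 + R3‖R_L) = 4.900 × 13.79/42.49 = 1.59 V.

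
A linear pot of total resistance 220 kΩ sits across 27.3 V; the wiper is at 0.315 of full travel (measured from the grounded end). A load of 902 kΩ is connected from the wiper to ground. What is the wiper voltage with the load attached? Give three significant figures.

V ≈ 8.17 V

The wiper splits the pot into (1−α)R = 150.7 kΩ above and αR = 69.30 kΩ below.
Lower section ‖ load = 64.36 kΩ.
V_wiper = 27.3 × 64.36/(150.7 + 64.36) = 8.17 V.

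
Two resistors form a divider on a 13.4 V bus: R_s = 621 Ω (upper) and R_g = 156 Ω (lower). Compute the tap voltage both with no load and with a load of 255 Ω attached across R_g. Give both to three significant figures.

Open-circuit: V = 13.4 × 156/(621 + 156) = 2.69 V.
With the load, R_g becomes R_g‖R_L = 96.79 Ω, so V = 13.4 × 96.79/717.8 = 1.81 V.

Unloaded: 2.69 V; loaded: 1.81 V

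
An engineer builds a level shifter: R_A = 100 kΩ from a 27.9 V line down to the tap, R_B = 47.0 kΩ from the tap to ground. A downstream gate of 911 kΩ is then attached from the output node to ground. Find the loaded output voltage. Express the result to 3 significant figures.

The load sits in parallel with R_B: R_B‖R_L = (47.0 × 911) / (47.0 + 911) = 44.69 kΩ.
V_out = 27.9 × 44.69 / (100 + 44.69) = 27.9 × 44.69/144.7 = 8.62 V.

V_out ≈ 8.62 V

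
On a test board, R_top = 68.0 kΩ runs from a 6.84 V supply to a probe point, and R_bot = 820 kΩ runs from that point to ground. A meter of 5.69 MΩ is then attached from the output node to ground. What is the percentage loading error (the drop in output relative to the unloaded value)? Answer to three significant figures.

The divider's output (Thévenin) resistance is R_top‖R_bot = 62.79 kΩ.
Fractional drop under load = R_th/(R_th + R_L) = 62.79 / (62.79 + 5690) = 0.01092.
So the output falls by 1.09 %.

1.09 %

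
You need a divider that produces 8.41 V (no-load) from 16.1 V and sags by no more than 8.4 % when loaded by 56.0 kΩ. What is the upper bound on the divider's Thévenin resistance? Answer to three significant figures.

R_th ≤ 5.14 kΩ

Loading drop = R_th/(R_th + R_L) ≤ 0.0840, so R_th ≤ R_L · ε/(1−ε) = 56.0 kΩ × 0.0840/0.9160 = 5.14 kΩ.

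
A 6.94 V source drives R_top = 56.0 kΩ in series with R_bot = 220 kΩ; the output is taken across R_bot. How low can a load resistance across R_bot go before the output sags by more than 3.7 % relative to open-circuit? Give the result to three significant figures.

R_L(min) ≈ 1.16 MΩ

Output resistance R_th = R_top‖R_bot = (56.0 × 220)/276.0 = 44.64 kΩ.
The fractional drop is R_th/(R_th + R_L); requiring this ≤ 0.0370 gives R_L ≥ R_th(1/0.0370 − 1) = 44.64 × 26.03 = 1.16 MΩ.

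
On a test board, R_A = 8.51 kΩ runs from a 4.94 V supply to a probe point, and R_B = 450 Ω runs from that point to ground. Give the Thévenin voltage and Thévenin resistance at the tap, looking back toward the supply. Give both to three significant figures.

V_th is the open-circuit tap voltage: 4.94 × 450/(8510 + 450) = 0.248 V.
With the supply zeroed, R_A and R_B appear in parallel from the tap: R_th = R_A‖R_B = (8510 × 450)/8960 = 427 Ω.

V_th = 0.248 V, R_th = 427 Ω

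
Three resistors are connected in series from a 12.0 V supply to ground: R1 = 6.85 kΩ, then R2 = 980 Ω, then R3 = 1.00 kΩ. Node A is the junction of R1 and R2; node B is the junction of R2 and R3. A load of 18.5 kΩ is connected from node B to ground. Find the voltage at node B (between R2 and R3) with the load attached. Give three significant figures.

At node B, R3 is in parallel with the load: R3‖R_L = 948.7 Ω.
Below node A the resistance is R2 + (R3‖R_L) = 1929 Ω, so V_A = 12.0 × 1929/8779 = 2.636 V.
Then V_B = V_A × (R3‖R_L)/(R2 + R3‖R_L) = 2.636 × 948.7/1929 = 1.30 V.

V ≈ 1.30 V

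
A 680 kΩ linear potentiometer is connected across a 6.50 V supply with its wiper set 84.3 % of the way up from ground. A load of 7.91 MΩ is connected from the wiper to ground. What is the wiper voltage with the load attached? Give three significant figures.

V ≈ 5.42 V

The wiper splits the pot into (1−α)R = 106.8 kΩ above and αR = 573.2 kΩ below.
Lower section ‖ load = 534.5 kΩ.
V_wiper = 6.50 × 534.5/(106.8 + 534.5) = 5.42 V.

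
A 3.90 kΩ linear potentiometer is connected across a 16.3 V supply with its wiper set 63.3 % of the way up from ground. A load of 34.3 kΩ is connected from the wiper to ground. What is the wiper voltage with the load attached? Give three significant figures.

The wiper splits the pot into (1−α)R = 1.431 kΩ above and αR = 2.469 kΩ below.
Lower section ‖ load = 2.303 kΩ.
V_wiper = 16.3 × 2.303/(1.431 + 2.303) = 10.1 V.

V ≈ 10.1 V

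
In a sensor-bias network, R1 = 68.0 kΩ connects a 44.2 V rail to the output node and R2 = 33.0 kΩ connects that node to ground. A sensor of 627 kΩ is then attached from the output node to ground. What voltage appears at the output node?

The load sits in parallel with R2: R2‖R_L = (33.0 × 627) / (33.0 + 627) = 31.35 kΩ.
V_out = 44.2 × 31.35 / (68.0 + 31.35) = 44.2 × 31.35/99.35 = 13.9 V.
(Unloaded it would have been 14.4 V.)

V_out ≈ 13.9 V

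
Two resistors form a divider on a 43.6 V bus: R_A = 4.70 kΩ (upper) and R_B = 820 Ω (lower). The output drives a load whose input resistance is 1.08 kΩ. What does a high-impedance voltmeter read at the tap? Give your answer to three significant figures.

The load sits in parallel with R_B: R_B‖R_L = (820 × 1080) / (820 + 1080) = 466.1 Ω.
V_out = 43.6 × 466.1 / (4700 + 466.1) = 43.6 × 466.1/5166 = 3.93 V.
(Unloaded it would have been 6.48 V.)

V_out ≈ 3.93 V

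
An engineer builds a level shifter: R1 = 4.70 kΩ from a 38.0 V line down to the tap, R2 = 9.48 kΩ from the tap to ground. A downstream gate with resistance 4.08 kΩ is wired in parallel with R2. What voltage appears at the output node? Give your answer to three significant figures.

V_out ≈ 14.4 V

The load sits in parallel with R2: R2‖R_L = (9.48 × 4.08) / (9.48 + 4.08) = 2.852 kΩ.
V_out = 38.0 × 2.852 / (4.70 + 2.852) = 38.0 × 2.852/7.552 = 14.4 V.
(Unloaded it would have been 25.4 V.)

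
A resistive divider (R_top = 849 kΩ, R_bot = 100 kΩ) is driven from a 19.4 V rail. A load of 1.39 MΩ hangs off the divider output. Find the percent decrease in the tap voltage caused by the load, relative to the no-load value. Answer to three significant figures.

The divider's output (Thévenin) resistance is R_top‖R_bot = 89.46 kΩ.
Fractional drop under load = R_th/(R_th + R_L) = 89.46 / (89.46 + 1390) = 0.06047.
So the output falls by 6.05 %.

6.05 %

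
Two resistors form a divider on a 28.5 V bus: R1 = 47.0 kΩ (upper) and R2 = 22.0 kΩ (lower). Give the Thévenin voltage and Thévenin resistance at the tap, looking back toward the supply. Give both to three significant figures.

V_th is the open-circuit tap voltage: 28.5 × 22.0/(47.0 + 22.0) = 9.09 V.
With the supply zeroed, R1 and R2 appear in parallel from the tap: R_th = R1‖R2 = (47.0 × 22.0)/69.00 = 15.0 kΩ.

V_th = 9.09 V, R_th = 15.0 kΩ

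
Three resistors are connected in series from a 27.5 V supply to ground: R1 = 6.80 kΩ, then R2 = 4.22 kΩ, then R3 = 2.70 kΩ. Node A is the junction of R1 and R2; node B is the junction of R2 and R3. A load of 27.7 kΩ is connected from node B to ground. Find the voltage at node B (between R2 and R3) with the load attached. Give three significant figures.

V ≈ 5.02 V

At node B, R3 is in parallel with the load: R3‖R_L = 2.460 kΩ.
Below node A the resistance is R2 + (R3‖R_L) = 6.680 kΩ, so V_A = 27.5 × 6.680/13.48 = 13.63 V.
Then V_B = V_A × (R3‖R_L)/(R2 + R3‖R_L) = 13.63 × 2.460/6.680 = 5.02 V.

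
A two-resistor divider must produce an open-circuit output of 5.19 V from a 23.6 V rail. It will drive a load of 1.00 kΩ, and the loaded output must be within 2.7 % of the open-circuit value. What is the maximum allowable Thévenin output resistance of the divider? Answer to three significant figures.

R_th ≤ 27.7 Ω

Loading drop = R_th/(R_th + R_L) ≤ 0.0270, so R_th ≤ R_L · ε/(1−ε) = 1.00 kΩ × 0.0270/0.9730 = 27.7 Ω.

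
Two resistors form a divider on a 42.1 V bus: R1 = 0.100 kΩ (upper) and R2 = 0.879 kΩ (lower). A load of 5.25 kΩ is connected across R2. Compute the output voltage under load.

V_out ≈ 37.2 V

The load sits in parallel with R2: R2‖R_L = (879 × 5250) / (879 + 5250) = 752.9 Ω.
V_out = 42.1 × 752.9 / (100 + 752.9) = 42.1 × 752.9/852.9 = 37.2 V.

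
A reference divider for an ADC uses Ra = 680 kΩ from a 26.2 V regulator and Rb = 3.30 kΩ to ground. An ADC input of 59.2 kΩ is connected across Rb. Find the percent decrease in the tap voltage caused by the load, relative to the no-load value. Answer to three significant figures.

5.26 %

The divider's output (Thévenin) resistance is Ra‖Rb = 3.284 kΩ.
Fractional drop under load = R_th/(R_th + R_L) = 3.284 / (3.284 + 59.2) = 0.05256.
So the output falls by 5.26 %.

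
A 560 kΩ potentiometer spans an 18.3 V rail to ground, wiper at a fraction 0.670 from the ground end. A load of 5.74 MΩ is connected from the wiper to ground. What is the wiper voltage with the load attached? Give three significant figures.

The wiper splits the pot into (1−α)R = 184.8 kΩ above and αR = 375.2 kΩ below.
Lower section ‖ load = 352.2 kΩ.
V_wiper = 18.3 × 352.2/(184.8 + 352.2) = 12.0 V.

V ≈ 12.0 V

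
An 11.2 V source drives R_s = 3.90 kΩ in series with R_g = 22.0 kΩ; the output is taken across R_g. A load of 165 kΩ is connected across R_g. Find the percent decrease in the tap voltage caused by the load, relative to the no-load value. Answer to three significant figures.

The divider's output (Thévenin) resistance is R_s‖R_g = 3.313 kΩ.
Fractional drop under load = R_th/(R_th + R_L) = 3.313 / (3.313 + 165) = 0.01968.
So the output falls by 1.97 %.

1.97 %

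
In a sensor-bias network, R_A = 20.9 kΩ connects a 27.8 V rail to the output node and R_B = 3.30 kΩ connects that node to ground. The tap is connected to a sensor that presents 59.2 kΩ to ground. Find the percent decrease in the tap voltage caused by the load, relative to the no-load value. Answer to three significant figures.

The divider's output (Thévenin) resistance is R_A‖R_B = 2.850 kΩ.
Fractional drop under load = R_th/(R_th + R_L) = 2.850 / (2.850 + 59.2) = 0.04593.
So the output falls by 4.59 %.

4.59 %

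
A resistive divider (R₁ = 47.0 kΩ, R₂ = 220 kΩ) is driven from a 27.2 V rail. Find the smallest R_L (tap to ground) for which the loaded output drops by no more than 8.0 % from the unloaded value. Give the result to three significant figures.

Output resistance R_th = R₁‖R₂ = (47.0 × 220)/267.0 = 38.73 kΩ.
The fractional drop is R_th/(R_th + R_L); requiring this ≤ 0.0800 gives R_L ≥ R_th(1/0.0800 − 1) = 38.73 × 11.50 = 445 kΩ.

R_L(min) ≈ 445 kΩ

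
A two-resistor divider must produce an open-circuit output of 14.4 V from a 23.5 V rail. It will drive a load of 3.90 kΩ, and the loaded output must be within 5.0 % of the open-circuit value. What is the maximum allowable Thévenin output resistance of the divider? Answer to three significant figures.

Loading drop = R_th/(R_th + R_L) ≤ 0.0500, so R_th ≤ R_L · ε/(1−ε) = 3.90 kΩ × 0.0500/0.9500 = 205 Ω.

R_th ≤ 205 Ω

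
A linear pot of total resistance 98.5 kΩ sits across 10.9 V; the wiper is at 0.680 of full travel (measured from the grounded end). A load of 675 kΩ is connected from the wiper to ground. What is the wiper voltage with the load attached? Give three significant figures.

V ≈ 7.18 V

The wiper splits the pot into (1−α)R = 31.52 kΩ above and αR = 66.98 kΩ below.
Lower section ‖ load = 60.93 kΩ.
V_wiper = 10.9 × 60.93/(31.52 + 60.93) = 7.18 V.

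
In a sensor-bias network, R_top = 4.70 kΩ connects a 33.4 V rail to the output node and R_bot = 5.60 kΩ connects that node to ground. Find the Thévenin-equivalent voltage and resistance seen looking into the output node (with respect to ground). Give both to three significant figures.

V_th = 18.2 V, R_th = 2.56 kΩ

V_th is the open-circuit tap voltage: 33.4 × 5.60/(4.70 + 5.60) = 18.2 V.
With the supply zeroed, R_top and R_bot appear in parallel from the tap: R_th = R_top‖R_bot = (4.70 × 5.60)/10.30 = 2.56 kΩ.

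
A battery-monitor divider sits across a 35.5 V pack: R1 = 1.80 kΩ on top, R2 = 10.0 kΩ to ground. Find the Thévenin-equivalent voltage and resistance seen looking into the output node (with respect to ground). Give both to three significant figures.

V_th is the open-circuit tap voltage: 35.5 × 10.0/(1.80 + 10.0) = 30.1 V.
With the supply zeroed, R1 and R2 appear in parallel from the tap: R_th = R1‖R2 = (1.80 × 10.0)/11.80 = 1.53 kΩ.

V_th = 30.1 V, R_th = 1.53 kΩ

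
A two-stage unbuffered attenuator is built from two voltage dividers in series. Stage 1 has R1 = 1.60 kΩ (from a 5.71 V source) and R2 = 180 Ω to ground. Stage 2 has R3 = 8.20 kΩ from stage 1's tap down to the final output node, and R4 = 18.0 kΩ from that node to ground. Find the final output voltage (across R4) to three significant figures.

Stage 2 presents R3+R4 = 26200 Ω as a load on stage 1's tap.
Stage 1's lower leg becomes R2‖(R3+R4) = 178.8 Ω, so V_mid = 5.71 × 178.8/1779 = 0.5739 V.
Stage 2 is itself unloaded: V_out = V_mid × R4/(R3+R4) = 0.5739 × 18000/26200 = 0.394 V.

V_out ≈ 0.394 V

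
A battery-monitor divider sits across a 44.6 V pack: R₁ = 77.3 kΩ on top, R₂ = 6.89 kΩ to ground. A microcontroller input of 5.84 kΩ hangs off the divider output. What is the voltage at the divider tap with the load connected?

The load sits in parallel with R₂: R₂‖R_L = (6.89 × 5.84) / (6.89 + 5.84) = 3.161 kΩ.
V_out = 44.6 × 3.161 / (77.3 + 3.161) = 44.6 × 3.161/80.46 = 1.75 V.
(Unloaded it would have been 3.65 V.)

V_out ≈ 1.75 V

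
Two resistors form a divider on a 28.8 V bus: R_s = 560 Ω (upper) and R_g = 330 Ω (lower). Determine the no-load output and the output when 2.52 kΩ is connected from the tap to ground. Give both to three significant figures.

Unloaded: 10.7 V; loaded: 9.87 V

Open-circuit: V = 28.8 × 330/(560 + 330) = 10.7 V.
With the load, R_g becomes R_g‖R_L = 291.8 Ω, so V = 28.8 × 291.8/851.8 = 9.87 V.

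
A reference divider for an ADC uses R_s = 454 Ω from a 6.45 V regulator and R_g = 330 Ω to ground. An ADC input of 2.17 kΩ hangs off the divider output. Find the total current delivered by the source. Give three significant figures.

I ≈ 8.71 mA

R_g‖R_L = 286.4 Ω, so the source sees R_s + R_g‖R_L = 740.4 Ω.
I = 6.45 V / 740.4 Ω = 8.71 mA.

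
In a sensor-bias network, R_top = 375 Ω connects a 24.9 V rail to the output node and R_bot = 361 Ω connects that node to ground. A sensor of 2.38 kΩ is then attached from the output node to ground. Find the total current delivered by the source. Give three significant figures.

I ≈ 36.2 mA

R_bot‖R_L = 313.5 Ω, so the source sees R_top + R_bot‖R_L = 688.5 Ω.
I = 24.9 V / 688.5 Ω = 36.2 mA.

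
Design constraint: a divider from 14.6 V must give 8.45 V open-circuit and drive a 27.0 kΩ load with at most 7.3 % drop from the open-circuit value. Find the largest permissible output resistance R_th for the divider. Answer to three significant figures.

Loading drop = R_th/(R_th + R_L) ≤ 0.0730, so R_th ≤ R_L · ε/(1−ε) = 27.0 kΩ × 0.0730/0.9270 = 2.13 kΩ.

R_th ≤ 2.13 kΩ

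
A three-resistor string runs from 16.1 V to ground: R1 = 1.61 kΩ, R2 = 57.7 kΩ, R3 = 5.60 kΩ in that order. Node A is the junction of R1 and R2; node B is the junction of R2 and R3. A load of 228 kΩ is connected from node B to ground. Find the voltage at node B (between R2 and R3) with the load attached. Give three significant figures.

V ≈ 1.36 V

At node B, R3 is in parallel with the load: R3‖R_L = 5.466 kΩ.
Below node A the resistance is R2 + (R3‖R_L) = 63.17 kΩ, so V_A = 16.1 × 63.17/64.78 = 15.70 V.
Then V_B = V_A × (R3‖R_L)/(R2 + R3‖R_L) = 15.70 × 5.466/63.17 = 1.36 V.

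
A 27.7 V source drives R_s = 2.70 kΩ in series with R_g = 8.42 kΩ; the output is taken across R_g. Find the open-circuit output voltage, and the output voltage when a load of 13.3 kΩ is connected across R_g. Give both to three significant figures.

Unloaded: 21.0 V; loaded: 18.2 V

Open-circuit: V = 27.7 × 8.42/(2.70 + 8.42) = 21.0 V.
With the load, R_g becomes R_g‖R_L = 5.156 kΩ, so V = 27.7 × 5.156/7.856 = 18.2 V.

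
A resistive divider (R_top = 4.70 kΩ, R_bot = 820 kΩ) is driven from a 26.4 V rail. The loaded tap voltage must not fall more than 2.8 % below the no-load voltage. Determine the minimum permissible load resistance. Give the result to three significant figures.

Output resistance R_th = R_top‖R_bot = (4.70 × 820)/824.7 = 4.673 kΩ.
The fractional drop is R_th/(R_th + R_L); requiring this ≤ 0.0280 gives R_L ≥ R_th(1/0.0280 − 1) = 4.673 × 34.71 = 162 kΩ.

R_L(min) ≈ 162 kΩ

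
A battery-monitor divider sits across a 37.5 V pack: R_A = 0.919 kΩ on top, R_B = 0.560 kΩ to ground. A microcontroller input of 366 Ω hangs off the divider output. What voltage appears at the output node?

V_out ≈ 7.28 V

The load sits in parallel with R_B: R_B‖R_L = (560 × 366) / (560 + 366) = 221.3 Ω.
V_out = 37.5 × 221.3 / (919 + 221.3) = 37.5 × 221.3/1140 = 7.28 V.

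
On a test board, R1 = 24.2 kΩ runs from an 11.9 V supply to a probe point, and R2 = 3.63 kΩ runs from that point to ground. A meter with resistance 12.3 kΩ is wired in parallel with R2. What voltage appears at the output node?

V_out ≈ 1.24 V

The load sits in parallel with R2: R2‖R_L = (3.63 × 12.3) / (3.63 + 12.3) = 2.803 kΩ.
V_out = 11.9 × 2.803 / (24.2 + 2.803) = 11.9 × 2.803/27.00 = 1.24 V.
(Unloaded it would have been 1.55 V.)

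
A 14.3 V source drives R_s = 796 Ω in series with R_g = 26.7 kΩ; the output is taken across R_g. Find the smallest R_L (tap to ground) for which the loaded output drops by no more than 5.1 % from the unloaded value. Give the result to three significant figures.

Output resistance R_th = R_s‖R_g = (796 × 26700)/27500 = 773.0 Ω.
The fractional drop is R_th/(R_th + R_L); requiring this ≤ 0.0510 gives R_L ≥ R_th(1/0.0510 − 1) = 773.0 × 18.61 = 14.4 kΩ.

R_L(min) ≈ 14.4 kΩ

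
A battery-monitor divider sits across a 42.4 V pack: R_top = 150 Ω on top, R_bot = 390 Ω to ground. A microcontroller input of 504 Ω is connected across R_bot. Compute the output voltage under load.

V_out ≈ 25.2 V

The load sits in parallel with R_bot: R_bot‖R_L = (390 × 504) / (390 + 504) = 219.9 Ω.
V_out = 42.4 × 219.9 / (150 + 219.9) = 42.4 × 219.9/369.9 = 25.2 V.
(Unloaded it would have been 30.6 V.)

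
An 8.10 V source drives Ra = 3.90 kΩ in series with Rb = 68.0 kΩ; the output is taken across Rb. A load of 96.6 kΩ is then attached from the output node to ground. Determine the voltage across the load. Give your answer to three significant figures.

The load sits in parallel with Rb: Rb‖R_L = (68.0 × 96.6) / (68.0 + 96.6) = 39.91 kΩ.
V_out = 8.10 × 39.91 / (3.90 + 39.91) = 8.10 × 39.91/43.81 = 7.38 V.

V_out ≈ 7.38 V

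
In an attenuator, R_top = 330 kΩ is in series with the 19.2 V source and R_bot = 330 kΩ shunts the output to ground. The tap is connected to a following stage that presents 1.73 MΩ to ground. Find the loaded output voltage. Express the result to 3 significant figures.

V_out ≈ 8.76 V

The load sits in parallel with R_bot: R_bot‖R_L = (330 × 1730) / (330 + 1730) = 277.1 kΩ.
V_out = 19.2 × 277.1 / (330 + 277.1) = 19.2 × 277.1/607.1 = 8.76 V.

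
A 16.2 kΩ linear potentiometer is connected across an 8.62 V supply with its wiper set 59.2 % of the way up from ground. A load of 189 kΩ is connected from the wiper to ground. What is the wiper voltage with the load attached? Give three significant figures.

V ≈ 5.00 V

The wiper splits the pot into (1−α)R = 6.610 kΩ above and αR = 9.590 kΩ below.
Lower section ‖ load = 9.127 kΩ.
V_wiper = 8.62 × 9.127/(6.610 + 9.127) = 5.00 V.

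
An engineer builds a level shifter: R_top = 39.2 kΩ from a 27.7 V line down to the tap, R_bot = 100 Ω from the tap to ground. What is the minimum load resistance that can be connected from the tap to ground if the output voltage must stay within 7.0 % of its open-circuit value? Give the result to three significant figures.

Output resistance R_th = R_top‖R_bot = (39200 × 100)/39300 = 99.75 Ω.
The fractional drop is R_th/(R_th + R_L); requiring this ≤ 0.0700 gives R_L ≥ R_th(1/0.0700 − 1) = 99.75 × 13.29 = 1.33 kΩ.

R_L(min) ≈ 1.33 kΩ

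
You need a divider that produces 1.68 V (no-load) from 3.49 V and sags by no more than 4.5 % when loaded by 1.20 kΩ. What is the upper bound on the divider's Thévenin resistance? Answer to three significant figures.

R_th ≤ 56.5 Ω

Loading drop = R_th/(R_th + R_L) ≤ 0.0450, so R_th ≤ R_L · ε/(1−ε) = 1.20 kΩ × 0.0450/0.9550 = 56.5 Ω.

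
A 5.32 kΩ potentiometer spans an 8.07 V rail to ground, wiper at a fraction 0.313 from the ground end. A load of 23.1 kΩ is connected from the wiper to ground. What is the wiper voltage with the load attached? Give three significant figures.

The wiper splits the pot into (1−α)R = 3.655 kΩ above and αR = 1.665 kΩ below.
Lower section ‖ load = 1.553 kΩ.
V_wiper = 8.07 × 1.553/(3.655 + 1.553) = 2.41 V.

V ≈ 2.41 V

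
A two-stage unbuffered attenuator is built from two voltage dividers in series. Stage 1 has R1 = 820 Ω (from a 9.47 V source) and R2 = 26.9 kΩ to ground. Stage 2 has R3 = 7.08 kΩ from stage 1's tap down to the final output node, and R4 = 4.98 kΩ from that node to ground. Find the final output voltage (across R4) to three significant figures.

Stage 2 presents R3+R4 = 12060 Ω as a load on stage 1's tap.
Stage 1's lower leg becomes R2‖(R3+R4) = 8327 Ω, so V_mid = 9.47 × 8327/9147 = 8.621 V.
Stage 2 is itself unloaded: V_out = V_mid × R4/(R3+R4) = 8.621 × 4980/12060 = 3.56 V.

V_out ≈ 3.56 V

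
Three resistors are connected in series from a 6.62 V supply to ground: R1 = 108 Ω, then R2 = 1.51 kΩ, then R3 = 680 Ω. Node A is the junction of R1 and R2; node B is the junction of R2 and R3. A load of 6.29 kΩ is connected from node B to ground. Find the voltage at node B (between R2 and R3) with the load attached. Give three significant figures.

At node B, R3 is in parallel with the load: R3‖R_L = 613.7 Ω.
Below node A the resistance is R2 + (R3‖R_L) = 2124 Ω, so V_A = 6.62 × 2124/2232 = 6.300 V.
Then V_B = V_A × (R3‖R_L)/(R2 + R3‖R_L) = 6.300 × 613.7/2124 = 1.82 V.

V ≈ 1.82 V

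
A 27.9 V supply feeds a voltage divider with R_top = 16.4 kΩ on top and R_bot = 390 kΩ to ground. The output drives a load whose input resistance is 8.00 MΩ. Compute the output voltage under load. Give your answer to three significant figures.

The load sits in parallel with R_bot: R_bot‖R_L = (390 × 8000) / (390 + 8000) = 371.9 kΩ.
V_out = 27.9 × 371.9 / (16.4 + 371.9) = 27.9 × 371.9/388.3 = 26.7 V.
(Unloaded it would have been 26.8 V.)

V_out ≈ 26.7 V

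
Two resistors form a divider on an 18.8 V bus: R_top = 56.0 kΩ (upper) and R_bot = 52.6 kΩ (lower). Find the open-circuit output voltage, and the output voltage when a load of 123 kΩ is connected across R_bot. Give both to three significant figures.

Open-circuit: V = 18.8 × 52.6/(56.0 + 52.6) = 9.11 V.
With the load, R_bot becomes R_bot‖R_L = 36.84 kΩ, so V = 18.8 × 36.84/92.84 = 7.46 V.

Unloaded: 9.11 V; loaded: 7.46 V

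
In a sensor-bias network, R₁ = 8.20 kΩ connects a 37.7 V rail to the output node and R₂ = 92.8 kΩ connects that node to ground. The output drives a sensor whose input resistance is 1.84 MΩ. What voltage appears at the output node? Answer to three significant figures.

The load sits in parallel with R₂: R₂‖R_L = (92.8 × 1840) / (92.8 + 1840) = 88.34 kΩ.
V_out = 37.7 × 88.34 / (8.20 + 88.34) = 37.7 × 88.34/96.54 = 34.5 V.

V_out ≈ 34.5 V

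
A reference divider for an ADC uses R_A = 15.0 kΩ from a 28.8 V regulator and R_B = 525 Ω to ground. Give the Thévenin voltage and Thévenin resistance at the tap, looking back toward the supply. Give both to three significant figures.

V_th is the open-circuit tap voltage: 28.8 × 525/(15000 + 525) = 0.974 V.
With the supply zeroed, R_A and R_B appear in parallel from the tap: R_th = R_A‖R_B = (15000 × 525)/15520 = 507 Ω.

V_th = 0.974 V, R_th = 507 Ω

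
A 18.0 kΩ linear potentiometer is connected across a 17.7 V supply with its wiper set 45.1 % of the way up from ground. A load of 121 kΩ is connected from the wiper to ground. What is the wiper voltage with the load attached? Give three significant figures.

The wiper splits the pot into (1−α)R = 9.882 kΩ above and αR = 8.118 kΩ below.
Lower section ‖ load = 7.608 kΩ.
V_wiper = 17.7 × 7.608/(9.882 + 7.608) = 7.70 V.

V ≈ 7.70 V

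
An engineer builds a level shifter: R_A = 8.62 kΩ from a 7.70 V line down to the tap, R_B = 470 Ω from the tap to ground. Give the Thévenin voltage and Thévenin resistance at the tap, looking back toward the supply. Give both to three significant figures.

V_th is the open-circuit tap voltage: 7.70 × 470/(8620 + 470) = 0.398 V.
With the supply zeroed, R_A and R_B appear in parallel from the tap: R_th = R_A‖R_B = (8620 × 470)/9090 = 446 Ω.

V_th = 0.398 V, R_th = 446 Ω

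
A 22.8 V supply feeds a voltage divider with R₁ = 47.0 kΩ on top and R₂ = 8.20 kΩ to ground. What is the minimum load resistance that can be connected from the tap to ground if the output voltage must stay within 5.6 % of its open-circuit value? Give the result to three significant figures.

R_L(min) ≈ 118 kΩ

Output resistance R_th = R₁‖R₂ = (47.0 × 8.20)/55.20 = 6.982 kΩ.
The fractional drop is R_th/(R_th + R_L); requiring this ≤ 0.0560 gives R_L ≥ R_th(1/0.0560 − 1) = 6.982 × 16.86 = 118 kΩ.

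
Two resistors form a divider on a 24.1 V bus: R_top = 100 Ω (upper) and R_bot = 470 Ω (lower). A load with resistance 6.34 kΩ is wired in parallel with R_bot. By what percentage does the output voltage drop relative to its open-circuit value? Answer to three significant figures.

The divider's output (Thévenin) resistance is R_top‖R_bot = 82.46 Ω.
Fractional drop under load = R_th/(R_th + R_L) = 82.46 / (82.46 + 6340) = 0.01284.
So the output falls by 1.28 %.

1.28 %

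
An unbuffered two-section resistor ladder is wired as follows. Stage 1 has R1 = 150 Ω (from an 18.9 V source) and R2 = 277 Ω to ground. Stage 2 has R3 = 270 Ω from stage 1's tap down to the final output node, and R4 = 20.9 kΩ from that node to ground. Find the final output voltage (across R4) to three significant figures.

Stage 2 presents R3+R4 = 21170 Ω as a load on stage 1's tap.
Stage 1's lower leg becomes R2‖(R3+R4) = 273.4 Ω, so V_mid = 18.9 × 273.4/423.4 = 12.20 V.
Stage 2 is itself unloaded: V_out = V_mid × R4/(R3+R4) = 12.20 × 20900/21170 = 12.0 V.

V_out ≈ 12.0 V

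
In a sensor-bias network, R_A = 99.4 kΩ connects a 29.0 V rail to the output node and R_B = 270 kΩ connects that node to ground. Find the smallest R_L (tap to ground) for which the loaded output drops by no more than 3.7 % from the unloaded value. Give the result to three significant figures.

R_L(min) ≈ 1.89 MΩ

Output resistance R_th = R_A‖R_B = (99.4 × 270)/369.4 = 72.65 kΩ.
The fractional drop is R_th/(R_th + R_L); requiring this ≤ 0.0370 gives R_L ≥ R_th(1/0.0370 − 1) = 72.65 × 26.03 = 1.89 MΩ.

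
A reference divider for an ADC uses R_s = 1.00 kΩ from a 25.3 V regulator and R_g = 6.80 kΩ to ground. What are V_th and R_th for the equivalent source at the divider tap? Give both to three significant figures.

V_th = 22.1 V, R_th = 872 Ω

V_th is the open-circuit tap voltage: 25.3 × 6.80/(1.00 + 6.80) = 22.1 V.
With the supply zeroed, R_s and R_g appear in parallel from the tap: R_th = R_s‖R_g = (1.00 × 6.80)/7.800 = 872 Ω.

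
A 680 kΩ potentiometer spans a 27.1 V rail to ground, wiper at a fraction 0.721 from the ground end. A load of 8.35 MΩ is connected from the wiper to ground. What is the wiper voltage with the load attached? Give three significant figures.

V ≈ 19.2 V

The wiper splits the pot into (1−α)R = 189.7 kΩ above and αR = 490.3 kΩ below.
Lower section ‖ load = 463.1 kΩ.
V_wiper = 27.1 × 463.1/(189.7 + 463.1) = 19.2 V.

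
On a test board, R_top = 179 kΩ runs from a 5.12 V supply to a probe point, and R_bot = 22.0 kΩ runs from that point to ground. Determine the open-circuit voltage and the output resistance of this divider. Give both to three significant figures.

V_th is the open-circuit tap voltage: 5.12 × 22.0/(179 + 22.0) = 0.560 V.
With the supply zeroed, R_top and R_bot appear in parallel from the tap: R_th = R_top‖R_bot = (179 × 22.0)/201.0 = 19.6 kΩ.

V_th = 0.560 V, R_th = 19.6 kΩ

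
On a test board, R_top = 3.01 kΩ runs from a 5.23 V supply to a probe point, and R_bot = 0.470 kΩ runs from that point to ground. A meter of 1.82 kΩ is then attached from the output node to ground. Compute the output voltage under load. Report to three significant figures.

V_out ≈ 0.577 V

The load sits in parallel with R_bot: R_bot‖R_L = (470 × 1820) / (470 + 1820) = 373.5 Ω.
V_out = 5.23 × 373.5 / (3010 + 373.5) = 5.23 × 373.5/3384 = 0.577 V.
(Unloaded it would have been 0.706 V.)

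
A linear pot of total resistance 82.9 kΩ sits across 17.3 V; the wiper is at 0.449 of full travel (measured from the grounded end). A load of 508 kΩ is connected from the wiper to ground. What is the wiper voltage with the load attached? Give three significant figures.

The wiper splits the pot into (1−α)R = 45.68 kΩ above and αR = 37.22 kΩ below.
Lower section ‖ load = 34.68 kΩ.
V_wiper = 17.3 × 34.68/(45.68 + 34.68) = 7.47 V.

V ≈ 7.47 V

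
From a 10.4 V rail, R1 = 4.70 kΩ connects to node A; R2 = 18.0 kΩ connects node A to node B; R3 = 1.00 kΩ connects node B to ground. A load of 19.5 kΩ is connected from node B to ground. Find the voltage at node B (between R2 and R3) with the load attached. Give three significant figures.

At node B, R3 is in parallel with the load: R3‖R_L = 0.9512 kΩ.
Below node A the resistance is R2 + (R3‖R_L) = 18.95 kΩ, so V_A = 10.4 × 18.95/23.65 = 8.333 V.
Then V_B = V_A × (R3‖R_L)/(R2 + R3‖R_L) = 8.333 × 0.9512/18.95 = 0.418 V.

V ≈ 0.418 V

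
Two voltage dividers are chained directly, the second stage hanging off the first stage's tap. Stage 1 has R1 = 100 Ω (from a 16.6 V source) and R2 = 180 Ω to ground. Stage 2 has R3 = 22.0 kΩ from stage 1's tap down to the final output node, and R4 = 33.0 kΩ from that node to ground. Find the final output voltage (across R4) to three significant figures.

Stage 2 presents R3+R4 = 55000 Ω as a load on stage 1's tap.
Stage 1's lower leg becomes R2‖(R3+R4) = 179.4 Ω, so V_mid = 16.6 × 179.4/279.4 = 10.66 V.
Stage 2 is itself unloaded: V_out = V_mid × R4/(R3+R4) = 10.66 × 33000/55000 = 6.40 V.

V_out ≈ 6.40 V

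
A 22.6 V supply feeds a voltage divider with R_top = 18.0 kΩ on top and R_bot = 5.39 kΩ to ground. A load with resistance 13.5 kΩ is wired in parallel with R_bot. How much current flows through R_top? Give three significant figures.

I ≈ 1.03 mA

R_bot‖R_L = 3.852 kΩ, so the source sees R_top + R_bot‖R_L = 21.85 kΩ.
I = 22.6 V / 21.85 kΩ = 1.03 mA.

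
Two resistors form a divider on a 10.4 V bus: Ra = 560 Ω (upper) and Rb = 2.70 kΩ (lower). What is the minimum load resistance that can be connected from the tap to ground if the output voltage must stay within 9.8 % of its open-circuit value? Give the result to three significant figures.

Output resistance R_th = Ra‖Rb = (560 × 2700)/3260 = 463.8 Ω.
The fractional drop is R_th/(R_th + R_L); requiring this ≤ 0.0980 gives R_L ≥ R_th(1/0.0980 − 1) = 463.8 × 9.204 = 4.27 kΩ.

R_L(min) ≈ 4.27 kΩ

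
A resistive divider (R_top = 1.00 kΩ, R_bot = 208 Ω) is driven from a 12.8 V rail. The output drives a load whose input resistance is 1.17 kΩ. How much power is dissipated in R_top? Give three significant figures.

Total resistance from the source is R_top + (R_bot‖R_L) = 1177 Ω, so I = 12.8/1177 Ω = 10.88 mA.
P = I²·R_top = (10.88 mA)² × 1.00 kΩ = 118 mW.

P ≈ 118 mW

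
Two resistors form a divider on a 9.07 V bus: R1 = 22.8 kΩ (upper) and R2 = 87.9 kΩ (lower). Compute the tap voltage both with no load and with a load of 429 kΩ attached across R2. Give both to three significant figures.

Open-circuit: V = 9.07 × 87.9/(22.8 + 87.9) = 7.20 V.
With the load, R2 becomes R2‖R_L = 72.95 kΩ, so V = 9.07 × 72.95/95.75 = 6.91 V.

Unloaded: 7.20 V; loaded: 6.91 V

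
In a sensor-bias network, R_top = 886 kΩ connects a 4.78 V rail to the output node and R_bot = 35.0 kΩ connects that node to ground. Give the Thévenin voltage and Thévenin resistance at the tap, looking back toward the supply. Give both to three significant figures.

V_th = 0.182 V, R_th = 33.7 kΩ

V_th is the open-circuit tap voltage: 4.78 × 35.0/(886 + 35.0) = 0.182 V.
With the supply zeroed, R_top and R_bot appear in parallel from the tap: R_th = R_top‖R_bot = (886 × 35.0)/921.0 = 33.7 kΩ.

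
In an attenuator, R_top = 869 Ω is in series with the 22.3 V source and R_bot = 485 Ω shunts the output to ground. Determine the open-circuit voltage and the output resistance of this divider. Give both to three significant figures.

V_th = 7.99 V, R_th = 311 Ω

V_th is the open-circuit tap voltage: 22.3 × 485/(869 + 485) = 7.99 V.
With the supply zeroed, R_top and R_bot appear in parallel from the tap: R_th = R_top‖R_bot = (869 × 485)/1354 = 311 Ω.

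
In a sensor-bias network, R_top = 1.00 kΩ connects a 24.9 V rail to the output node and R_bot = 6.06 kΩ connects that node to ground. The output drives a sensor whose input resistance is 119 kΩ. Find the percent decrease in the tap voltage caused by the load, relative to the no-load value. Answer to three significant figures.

The divider's output (Thévenin) resistance is R_top‖R_bot = 0.8584 kΩ.
Fractional drop under load = R_th/(R_th + R_L) = 0.8584 / (0.8584 + 119) = 0.007161.
So the output falls by 0.716 %.

0.716 %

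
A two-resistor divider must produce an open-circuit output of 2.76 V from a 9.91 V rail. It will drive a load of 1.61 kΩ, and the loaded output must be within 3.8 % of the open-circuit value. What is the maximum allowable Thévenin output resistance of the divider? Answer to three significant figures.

Loading drop = R_th/(R_th + R_L) ≤ 0.0380, so R_th ≤ R_L · ε/(1−ε) = 1.61 kΩ × 0.0380/0.9620 = 63.6 Ω.

R_th ≤ 63.6 Ω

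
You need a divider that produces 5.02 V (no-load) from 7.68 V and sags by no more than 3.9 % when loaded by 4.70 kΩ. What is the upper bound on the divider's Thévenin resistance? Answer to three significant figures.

R_th ≤ 191 Ω

Loading drop = R_th/(R_th + R_L) ≤ 0.0390, so R_th ≤ R_L · ε/(1−ε) = 4.70 kΩ × 0.0390/0.9610 = 191 Ω.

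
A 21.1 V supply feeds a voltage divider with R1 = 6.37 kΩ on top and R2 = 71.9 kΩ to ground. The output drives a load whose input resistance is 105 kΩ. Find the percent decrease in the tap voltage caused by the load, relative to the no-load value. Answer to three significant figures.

5.28 %

The divider's output (Thévenin) resistance is R1‖R2 = 5.852 kΩ.
Fractional drop under load = R_th/(R_th + R_L) = 5.852 / (5.852 + 105) = 0.05279.
So the output falls by 5.28 %.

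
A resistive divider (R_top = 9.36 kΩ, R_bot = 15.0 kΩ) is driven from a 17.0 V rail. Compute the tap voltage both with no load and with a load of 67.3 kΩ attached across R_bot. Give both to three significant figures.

Open-circuit: V = 17.0 × 15.0/(9.36 + 15.0) = 10.5 V.
With the load, R_bot becomes R_bot‖R_L = 12.27 kΩ, so V = 17.0 × 12.27/21.63 = 9.64 V.

Unloaded: 10.5 V; loaded: 9.64 V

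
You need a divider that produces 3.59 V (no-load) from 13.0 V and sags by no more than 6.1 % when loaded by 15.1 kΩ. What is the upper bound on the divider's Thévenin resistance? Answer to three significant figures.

R_th ≤ 981 Ω

Loading drop = R_th/(R_th + R_L) ≤ 0.0610, so R_th ≤ R_L · ε/(1−ε) = 15.1 kΩ × 0.0610/0.9390 = 981 Ω.
(Any R1, R2 with R2/(R1+R2) = 0.276 and R1‖R2 ≤ 981 Ω will meet the spec.)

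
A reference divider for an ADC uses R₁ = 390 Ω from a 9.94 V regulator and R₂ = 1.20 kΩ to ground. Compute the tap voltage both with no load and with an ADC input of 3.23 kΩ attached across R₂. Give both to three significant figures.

Unloaded: 7.50 V; loaded: 6.88 V

Open-circuit: V = 9.94 × 1200/(390 + 1200) = 7.50 V.
With the load, R₂ becomes R₂‖R_L = 874.9 Ω, so V = 9.94 × 874.9/1265 = 6.88 V.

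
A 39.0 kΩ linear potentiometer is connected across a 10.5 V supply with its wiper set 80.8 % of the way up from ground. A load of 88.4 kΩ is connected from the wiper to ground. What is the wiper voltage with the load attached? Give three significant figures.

The wiper splits the pot into (1−α)R = 7.488 kΩ above and αR = 31.51 kΩ below.
Lower section ‖ load = 23.23 kΩ.
V_wiper = 10.5 × 23.23/(7.488 + 23.23) = 7.94 V.

V ≈ 7.94 V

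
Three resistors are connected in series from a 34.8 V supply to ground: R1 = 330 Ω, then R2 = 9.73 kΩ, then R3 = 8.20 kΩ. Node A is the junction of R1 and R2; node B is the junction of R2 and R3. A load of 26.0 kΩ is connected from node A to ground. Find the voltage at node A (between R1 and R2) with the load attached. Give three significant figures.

V ≈ 33.8 V

Below node A the series string R2+R3 = 17930 Ω sits in parallel with the 26000 Ω load: 10610 Ω.
V_A = 34.8 × 10610/(330 + 10610) = 33.8 V.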